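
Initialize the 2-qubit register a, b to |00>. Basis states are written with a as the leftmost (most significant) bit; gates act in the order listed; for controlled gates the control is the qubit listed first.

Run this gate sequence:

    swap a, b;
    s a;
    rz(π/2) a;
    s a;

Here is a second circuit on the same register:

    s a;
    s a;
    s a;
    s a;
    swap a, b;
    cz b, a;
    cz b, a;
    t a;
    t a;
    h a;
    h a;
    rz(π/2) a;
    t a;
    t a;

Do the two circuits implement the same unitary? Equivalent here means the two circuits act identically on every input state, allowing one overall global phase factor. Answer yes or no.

Yes — the two circuits implement the same unitary up to a global phase.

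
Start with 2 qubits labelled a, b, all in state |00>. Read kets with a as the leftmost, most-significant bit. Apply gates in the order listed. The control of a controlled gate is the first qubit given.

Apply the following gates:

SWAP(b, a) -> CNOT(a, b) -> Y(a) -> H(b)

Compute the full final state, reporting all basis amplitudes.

The final amplitudes are 0 on |00>, 0 on |01>, sqrt(2)*I/2 on |10>, sqrt(2)*I/2 on |11>.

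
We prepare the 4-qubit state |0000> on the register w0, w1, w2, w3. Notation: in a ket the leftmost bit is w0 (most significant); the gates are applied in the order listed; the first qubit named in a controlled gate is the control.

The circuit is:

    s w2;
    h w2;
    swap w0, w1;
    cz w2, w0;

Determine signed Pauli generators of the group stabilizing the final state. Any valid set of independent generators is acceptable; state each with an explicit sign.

One valid set of independent stabilizer generators is +IIXI, +ZIII, +IZII, +IIIZ (any independent generating set of the same group is equally correct).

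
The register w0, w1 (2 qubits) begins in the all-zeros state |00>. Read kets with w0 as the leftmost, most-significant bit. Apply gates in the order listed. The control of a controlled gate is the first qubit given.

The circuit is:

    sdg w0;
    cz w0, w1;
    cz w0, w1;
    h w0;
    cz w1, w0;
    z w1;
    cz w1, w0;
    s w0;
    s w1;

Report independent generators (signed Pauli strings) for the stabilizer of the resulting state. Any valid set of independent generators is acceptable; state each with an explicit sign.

One valid set of independent stabilizer generators is +YI, +IZ (any independent generating set of the same group is equally correct).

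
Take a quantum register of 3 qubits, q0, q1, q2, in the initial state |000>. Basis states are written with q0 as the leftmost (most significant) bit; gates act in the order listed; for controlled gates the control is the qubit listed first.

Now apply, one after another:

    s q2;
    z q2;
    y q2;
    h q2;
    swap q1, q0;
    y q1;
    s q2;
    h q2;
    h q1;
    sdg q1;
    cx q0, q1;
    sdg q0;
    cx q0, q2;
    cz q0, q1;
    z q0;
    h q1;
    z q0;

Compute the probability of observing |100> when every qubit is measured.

The probability of measuring |100> is 0.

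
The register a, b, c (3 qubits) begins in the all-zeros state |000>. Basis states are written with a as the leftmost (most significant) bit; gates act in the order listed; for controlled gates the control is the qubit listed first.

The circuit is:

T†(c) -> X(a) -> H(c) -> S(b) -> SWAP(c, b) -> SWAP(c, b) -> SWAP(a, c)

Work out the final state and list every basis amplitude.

After the circuit, the state carries amplitude sqrt(2)/2 on |001>, sqrt(2)/2 on |101>, and 0 on every other basis state. Key observation: the block from step 5 through step 6 cancels to the identity and can be dropped.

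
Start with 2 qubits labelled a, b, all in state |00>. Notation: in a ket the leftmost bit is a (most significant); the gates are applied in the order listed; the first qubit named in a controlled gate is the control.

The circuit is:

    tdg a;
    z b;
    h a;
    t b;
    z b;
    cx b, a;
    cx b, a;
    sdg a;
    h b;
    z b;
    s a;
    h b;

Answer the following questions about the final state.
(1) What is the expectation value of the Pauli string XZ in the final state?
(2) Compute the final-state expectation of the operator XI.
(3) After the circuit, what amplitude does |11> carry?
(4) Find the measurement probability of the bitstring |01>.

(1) In the final state, XZ has expectation -1.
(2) The observable XI averages to 1.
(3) The final state's coefficient on |11> equals sqrt(2)/2.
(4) A full measurement returns |01> with probability 1/2.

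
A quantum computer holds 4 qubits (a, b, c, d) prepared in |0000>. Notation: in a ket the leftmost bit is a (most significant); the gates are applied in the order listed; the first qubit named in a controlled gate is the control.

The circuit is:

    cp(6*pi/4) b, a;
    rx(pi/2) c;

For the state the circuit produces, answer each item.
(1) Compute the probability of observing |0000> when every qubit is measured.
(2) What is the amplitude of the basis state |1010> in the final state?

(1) Outcome |0000> occurs with probability 1/2.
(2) The final state's coefficient on |1010> equals 0.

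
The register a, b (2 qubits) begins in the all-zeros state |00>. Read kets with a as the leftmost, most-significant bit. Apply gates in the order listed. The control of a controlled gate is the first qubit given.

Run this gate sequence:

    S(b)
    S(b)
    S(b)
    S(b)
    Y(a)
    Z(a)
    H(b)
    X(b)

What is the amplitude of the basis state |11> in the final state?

|11> carries amplitude -sqrt(2)*I/2 in the final state. Key observation: steps 1-4 multiply out to the identity, so the circuit reduces to the remaining gates.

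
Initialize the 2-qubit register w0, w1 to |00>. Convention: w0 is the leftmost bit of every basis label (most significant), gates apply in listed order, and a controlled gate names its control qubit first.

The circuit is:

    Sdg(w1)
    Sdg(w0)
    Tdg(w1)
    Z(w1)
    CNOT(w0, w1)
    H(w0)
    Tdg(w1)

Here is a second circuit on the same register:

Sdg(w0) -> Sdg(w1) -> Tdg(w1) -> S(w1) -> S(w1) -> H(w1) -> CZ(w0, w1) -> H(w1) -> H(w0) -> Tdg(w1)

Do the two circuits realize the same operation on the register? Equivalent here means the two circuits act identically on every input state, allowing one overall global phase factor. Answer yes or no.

Yes: on every input state the two circuits agree up to one overall phase factor.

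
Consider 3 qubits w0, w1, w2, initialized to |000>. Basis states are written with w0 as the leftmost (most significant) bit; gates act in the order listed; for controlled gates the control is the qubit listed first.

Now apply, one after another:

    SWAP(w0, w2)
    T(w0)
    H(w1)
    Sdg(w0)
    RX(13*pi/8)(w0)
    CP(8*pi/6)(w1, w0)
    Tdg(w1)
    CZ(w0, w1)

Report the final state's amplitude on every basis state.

The resulting statevector has amplitude -sqrt(2)*cos(3*pi/16)/2 on |000>, 0 on |001>, sqrt(2)*exp(3*I*pi/4)*cos(3*pi/16)/2 on |010>, 0 on |011>, -sqrt(2)*I*sin(3*pi/16)/2 on |100>, 0 on |101>, -sqrt(2)*exp(7*I*pi/12)*sin(3*pi/16)/2 on |110>, 0 on |111>.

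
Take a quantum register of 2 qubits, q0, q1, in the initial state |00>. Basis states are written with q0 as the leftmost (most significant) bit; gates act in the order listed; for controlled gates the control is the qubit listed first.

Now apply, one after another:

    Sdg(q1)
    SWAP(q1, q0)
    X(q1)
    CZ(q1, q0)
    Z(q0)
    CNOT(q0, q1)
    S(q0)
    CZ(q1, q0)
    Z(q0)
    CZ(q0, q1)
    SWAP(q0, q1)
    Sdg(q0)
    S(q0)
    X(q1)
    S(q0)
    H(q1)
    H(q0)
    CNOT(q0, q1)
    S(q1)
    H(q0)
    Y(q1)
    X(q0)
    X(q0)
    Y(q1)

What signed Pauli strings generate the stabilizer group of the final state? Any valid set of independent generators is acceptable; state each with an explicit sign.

The stabilizer group can be generated by -IY, +ZI, among other valid generating sets. Key observation: steps 21-24 multiply out to the identity, so the circuit reduces to the remaining gates.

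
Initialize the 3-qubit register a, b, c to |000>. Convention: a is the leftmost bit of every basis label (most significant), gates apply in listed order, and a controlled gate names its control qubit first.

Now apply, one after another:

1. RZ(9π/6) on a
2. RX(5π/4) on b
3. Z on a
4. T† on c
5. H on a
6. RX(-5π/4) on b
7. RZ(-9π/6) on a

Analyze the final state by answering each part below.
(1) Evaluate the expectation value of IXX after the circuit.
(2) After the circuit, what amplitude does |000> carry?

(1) The observable IXX averages to 0.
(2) |000> carries amplitude sqrt(2)/2 in the final state.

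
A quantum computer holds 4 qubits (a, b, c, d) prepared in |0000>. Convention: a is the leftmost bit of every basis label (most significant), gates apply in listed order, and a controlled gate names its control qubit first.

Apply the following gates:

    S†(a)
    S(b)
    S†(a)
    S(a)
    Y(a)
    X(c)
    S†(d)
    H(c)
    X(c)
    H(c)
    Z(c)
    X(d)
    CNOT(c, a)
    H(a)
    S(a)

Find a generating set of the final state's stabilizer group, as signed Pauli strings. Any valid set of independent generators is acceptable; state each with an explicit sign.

The final state is stabilized by the group generated by +YIII, +IZII, -IIZI, -IIIZ; other independent generating sets are equally valid. Key observation: steps 8-11 multiply out to the identity, so the circuit reduces to the remaining gates.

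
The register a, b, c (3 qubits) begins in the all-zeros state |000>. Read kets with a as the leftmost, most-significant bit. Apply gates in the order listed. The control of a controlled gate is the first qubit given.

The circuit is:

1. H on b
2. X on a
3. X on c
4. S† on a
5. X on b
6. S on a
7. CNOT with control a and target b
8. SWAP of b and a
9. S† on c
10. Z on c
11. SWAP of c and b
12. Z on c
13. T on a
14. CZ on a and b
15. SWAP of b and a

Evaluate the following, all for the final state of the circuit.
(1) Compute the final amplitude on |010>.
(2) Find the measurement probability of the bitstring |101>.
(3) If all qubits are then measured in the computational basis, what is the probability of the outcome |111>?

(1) The final state's coefficient on |010> equals 0.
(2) A full measurement returns |101> with probability 1/2.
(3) A full measurement returns |111> with probability 1/2.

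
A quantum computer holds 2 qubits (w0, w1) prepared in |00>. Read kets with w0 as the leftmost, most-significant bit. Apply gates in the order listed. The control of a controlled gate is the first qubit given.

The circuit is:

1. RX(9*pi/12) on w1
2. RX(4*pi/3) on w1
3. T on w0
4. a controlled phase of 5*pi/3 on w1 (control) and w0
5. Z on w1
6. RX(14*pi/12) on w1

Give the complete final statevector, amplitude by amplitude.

After the circuit, the state carries amplitude -sqrt(6*sqrt(2) + 12)/8 + sqrt(4 - 2*sqrt(2))/8 + sqrt(12 - 6*sqrt(2))/8 + sqrt(2*sqrt(2) + 4)/8 on |00>, I*(-sqrt(4 - 2*sqrt(2))/8 + sqrt(12 - 6*sqrt(2))/8 + sqrt(2*sqrt(2) + 4)/8 + sqrt(6*sqrt(2) + 12)/8) on |01>, 0 on |10>, 0 on |11>.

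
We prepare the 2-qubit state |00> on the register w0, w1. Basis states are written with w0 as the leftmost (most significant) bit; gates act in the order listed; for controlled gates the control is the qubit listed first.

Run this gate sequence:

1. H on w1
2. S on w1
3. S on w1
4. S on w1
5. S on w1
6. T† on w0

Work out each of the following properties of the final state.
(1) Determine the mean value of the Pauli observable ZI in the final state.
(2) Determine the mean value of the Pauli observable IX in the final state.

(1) In the final state, ZI has expectation 1. Key observation: the block from step 2 through step 5 cancels to the identity and can be dropped.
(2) The expectation value of IX is 1.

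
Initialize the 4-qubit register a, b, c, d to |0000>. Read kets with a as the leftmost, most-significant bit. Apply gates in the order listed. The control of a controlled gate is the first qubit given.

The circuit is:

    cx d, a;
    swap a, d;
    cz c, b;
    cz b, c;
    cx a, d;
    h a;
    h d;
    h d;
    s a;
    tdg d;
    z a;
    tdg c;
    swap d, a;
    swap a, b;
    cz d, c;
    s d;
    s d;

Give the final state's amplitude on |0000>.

The amplitude on |0000> is sqrt(2)/2.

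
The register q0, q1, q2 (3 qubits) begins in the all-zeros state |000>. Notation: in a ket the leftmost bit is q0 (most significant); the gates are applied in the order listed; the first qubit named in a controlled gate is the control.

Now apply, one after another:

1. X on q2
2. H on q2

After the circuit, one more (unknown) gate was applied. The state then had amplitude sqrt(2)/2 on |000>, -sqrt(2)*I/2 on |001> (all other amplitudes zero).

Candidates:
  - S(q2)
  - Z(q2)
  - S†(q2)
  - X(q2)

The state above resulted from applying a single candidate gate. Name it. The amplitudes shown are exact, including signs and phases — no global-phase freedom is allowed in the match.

It was S(q2) that produced the state shown.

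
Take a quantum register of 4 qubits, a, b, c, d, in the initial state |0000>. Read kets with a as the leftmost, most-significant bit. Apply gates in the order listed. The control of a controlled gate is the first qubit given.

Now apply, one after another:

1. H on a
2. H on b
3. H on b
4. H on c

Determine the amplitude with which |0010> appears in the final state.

The final state's coefficient on |0010> equals 1/2. Key observation: steps 2-3 multiply out to the identity, so the circuit reduces to the remaining gates.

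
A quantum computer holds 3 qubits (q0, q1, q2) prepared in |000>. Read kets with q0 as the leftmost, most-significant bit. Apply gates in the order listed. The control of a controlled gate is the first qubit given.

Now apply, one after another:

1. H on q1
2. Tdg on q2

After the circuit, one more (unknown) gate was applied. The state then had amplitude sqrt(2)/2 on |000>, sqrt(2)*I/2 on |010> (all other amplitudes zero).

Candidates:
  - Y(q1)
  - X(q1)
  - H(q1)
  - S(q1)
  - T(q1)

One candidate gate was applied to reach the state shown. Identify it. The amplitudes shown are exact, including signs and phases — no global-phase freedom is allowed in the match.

The applied gate was S(q1).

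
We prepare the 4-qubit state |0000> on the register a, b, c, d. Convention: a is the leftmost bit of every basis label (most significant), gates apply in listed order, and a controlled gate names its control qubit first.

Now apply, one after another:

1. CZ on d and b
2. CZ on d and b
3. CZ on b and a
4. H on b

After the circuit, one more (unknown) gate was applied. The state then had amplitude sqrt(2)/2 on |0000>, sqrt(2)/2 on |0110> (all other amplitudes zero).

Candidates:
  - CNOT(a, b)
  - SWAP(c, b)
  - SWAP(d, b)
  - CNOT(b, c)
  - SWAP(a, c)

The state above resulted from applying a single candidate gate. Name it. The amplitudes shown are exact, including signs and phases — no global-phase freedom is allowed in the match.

The unique candidate consistent with the amplitudes is CNOT(b, c). Key observation: gates 1-2 undo each other exactly, leaving only the rest of the circuit to track.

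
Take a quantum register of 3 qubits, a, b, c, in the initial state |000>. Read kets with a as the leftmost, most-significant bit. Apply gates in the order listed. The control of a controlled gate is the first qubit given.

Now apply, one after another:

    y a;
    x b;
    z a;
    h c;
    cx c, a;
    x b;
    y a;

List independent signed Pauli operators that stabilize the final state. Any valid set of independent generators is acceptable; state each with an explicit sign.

The final state is stabilized by the group generated by -XIX, +ZIZ, +IZI; other independent generating sets are equally valid.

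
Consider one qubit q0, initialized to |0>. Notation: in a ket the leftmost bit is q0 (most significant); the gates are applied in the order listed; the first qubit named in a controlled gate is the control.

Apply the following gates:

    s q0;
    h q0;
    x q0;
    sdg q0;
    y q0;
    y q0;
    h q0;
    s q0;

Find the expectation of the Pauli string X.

The observable X averages to -1.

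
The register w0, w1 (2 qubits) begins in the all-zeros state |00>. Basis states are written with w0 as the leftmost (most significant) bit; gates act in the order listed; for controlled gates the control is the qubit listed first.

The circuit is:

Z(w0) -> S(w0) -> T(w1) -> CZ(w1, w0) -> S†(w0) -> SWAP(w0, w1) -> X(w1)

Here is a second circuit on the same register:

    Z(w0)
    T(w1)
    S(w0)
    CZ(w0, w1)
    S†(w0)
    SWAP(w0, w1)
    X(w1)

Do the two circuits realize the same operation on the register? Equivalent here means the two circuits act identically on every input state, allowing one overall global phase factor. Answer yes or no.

Yes: on every input state the two circuits agree up to one overall phase factor.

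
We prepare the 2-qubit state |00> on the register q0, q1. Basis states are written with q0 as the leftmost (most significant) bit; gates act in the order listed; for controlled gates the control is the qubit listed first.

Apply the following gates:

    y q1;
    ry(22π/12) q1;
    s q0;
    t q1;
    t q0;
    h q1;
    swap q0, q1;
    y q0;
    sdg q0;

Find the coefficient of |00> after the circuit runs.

The amplitude on |00> is -sqrt(3)/4 + 1/4 + exp(I*pi/4)/4 + sqrt(3)*exp(I*pi/4)/4.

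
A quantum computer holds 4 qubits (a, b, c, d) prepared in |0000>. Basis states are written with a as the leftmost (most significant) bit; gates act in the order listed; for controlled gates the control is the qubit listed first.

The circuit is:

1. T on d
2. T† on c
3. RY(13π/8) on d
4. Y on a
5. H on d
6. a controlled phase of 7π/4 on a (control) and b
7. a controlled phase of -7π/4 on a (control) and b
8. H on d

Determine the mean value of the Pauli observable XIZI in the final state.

In the final state, XIZI has expectation 0.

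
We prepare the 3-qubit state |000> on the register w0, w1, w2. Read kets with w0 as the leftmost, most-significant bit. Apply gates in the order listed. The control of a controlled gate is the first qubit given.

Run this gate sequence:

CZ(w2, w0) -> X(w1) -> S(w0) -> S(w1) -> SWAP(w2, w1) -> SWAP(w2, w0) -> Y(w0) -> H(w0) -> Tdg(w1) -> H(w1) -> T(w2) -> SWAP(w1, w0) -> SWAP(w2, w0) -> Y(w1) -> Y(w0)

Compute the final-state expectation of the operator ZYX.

The observable ZYX averages to 0.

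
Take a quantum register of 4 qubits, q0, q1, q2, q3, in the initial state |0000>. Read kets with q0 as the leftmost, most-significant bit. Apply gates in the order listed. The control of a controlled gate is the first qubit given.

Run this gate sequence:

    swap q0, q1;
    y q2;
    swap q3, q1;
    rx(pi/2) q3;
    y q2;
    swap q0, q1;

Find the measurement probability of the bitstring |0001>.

Outcome |0001> occurs with probability 1/2.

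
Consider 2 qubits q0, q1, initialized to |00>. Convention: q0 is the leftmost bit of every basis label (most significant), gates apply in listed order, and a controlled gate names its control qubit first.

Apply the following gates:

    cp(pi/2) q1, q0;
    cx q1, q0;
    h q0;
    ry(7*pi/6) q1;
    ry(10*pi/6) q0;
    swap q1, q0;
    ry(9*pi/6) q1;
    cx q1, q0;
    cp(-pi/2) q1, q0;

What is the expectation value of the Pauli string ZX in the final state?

In the final state, ZX has expectation sqrt(3)/8.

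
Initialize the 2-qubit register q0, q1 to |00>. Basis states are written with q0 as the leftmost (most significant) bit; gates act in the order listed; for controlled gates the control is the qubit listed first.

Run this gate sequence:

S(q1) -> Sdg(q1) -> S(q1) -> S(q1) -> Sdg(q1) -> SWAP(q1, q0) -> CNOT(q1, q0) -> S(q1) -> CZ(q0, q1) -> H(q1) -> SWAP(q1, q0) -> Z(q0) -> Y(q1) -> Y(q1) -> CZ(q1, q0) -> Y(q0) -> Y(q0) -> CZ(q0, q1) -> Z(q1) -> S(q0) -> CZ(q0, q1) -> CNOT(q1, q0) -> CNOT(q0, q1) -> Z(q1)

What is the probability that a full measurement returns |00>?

The probability of measuring |00> is 1/2. Key observation: steps 4-5 multiply out to the identity, so the circuit reduces to the remaining gates.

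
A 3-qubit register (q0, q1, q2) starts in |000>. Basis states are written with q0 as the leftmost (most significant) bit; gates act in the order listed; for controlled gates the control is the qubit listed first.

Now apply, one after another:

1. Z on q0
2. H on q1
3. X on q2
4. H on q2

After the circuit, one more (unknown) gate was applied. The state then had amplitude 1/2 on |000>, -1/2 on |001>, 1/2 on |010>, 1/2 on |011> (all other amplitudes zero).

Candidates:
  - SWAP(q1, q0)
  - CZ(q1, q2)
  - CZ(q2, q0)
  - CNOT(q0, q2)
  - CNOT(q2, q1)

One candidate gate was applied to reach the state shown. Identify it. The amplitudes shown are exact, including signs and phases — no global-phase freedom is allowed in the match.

The applied gate was CZ(q1, q2).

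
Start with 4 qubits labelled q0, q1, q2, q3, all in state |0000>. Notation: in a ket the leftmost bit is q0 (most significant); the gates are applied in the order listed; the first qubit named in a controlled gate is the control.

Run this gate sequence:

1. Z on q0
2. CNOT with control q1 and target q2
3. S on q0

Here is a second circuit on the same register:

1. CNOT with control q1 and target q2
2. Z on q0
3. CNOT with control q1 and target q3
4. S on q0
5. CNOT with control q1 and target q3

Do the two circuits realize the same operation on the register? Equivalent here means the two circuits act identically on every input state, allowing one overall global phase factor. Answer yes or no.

Yes — the two circuits implement the same unitary up to a global phase.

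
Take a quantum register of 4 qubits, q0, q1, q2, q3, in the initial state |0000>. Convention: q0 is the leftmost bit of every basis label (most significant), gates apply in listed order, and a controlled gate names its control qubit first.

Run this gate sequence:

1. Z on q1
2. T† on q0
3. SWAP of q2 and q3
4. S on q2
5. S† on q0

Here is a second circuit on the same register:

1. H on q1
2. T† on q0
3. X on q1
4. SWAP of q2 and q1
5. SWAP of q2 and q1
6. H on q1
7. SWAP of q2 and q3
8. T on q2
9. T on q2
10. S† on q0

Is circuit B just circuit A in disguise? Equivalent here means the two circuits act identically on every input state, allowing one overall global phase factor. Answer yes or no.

Yes — the two circuits implement the same unitary up to a global phase.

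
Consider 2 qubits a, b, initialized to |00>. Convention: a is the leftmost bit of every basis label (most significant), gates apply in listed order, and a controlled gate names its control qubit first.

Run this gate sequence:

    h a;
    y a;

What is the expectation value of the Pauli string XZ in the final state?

The observable XZ averages to -1.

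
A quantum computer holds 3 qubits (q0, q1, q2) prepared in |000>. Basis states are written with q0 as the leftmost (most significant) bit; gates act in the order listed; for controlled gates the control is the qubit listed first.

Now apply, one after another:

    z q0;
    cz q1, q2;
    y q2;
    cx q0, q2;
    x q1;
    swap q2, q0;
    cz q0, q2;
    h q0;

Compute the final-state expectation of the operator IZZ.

The expectation value of IZZ is -1.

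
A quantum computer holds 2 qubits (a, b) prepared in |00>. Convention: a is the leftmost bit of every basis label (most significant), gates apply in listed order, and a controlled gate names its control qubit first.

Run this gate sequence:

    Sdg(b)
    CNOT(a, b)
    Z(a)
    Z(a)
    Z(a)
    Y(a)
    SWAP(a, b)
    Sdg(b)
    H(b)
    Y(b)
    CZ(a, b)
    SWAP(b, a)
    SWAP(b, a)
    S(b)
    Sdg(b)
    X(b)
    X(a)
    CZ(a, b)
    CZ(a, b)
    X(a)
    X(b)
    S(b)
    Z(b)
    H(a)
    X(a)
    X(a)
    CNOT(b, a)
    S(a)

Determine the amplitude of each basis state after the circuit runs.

The resulting statevector has amplitude I/2 on |00>, 1/2 on |01>, -1/2 on |10>, I/2 on |11>. Key observation: steps 15-22 multiply out to the identity, so the circuit reduces to the remaining gates.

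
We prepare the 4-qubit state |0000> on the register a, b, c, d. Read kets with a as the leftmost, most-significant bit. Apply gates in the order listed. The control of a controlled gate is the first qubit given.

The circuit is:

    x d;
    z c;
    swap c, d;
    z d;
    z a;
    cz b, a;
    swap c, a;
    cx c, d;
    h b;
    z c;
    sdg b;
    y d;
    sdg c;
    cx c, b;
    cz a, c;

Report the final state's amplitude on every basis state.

After the circuit, the state carries amplitude sqrt(2)*I/2 on |1001>, sqrt(2)/2 on |1101>, and 0 on every other basis state.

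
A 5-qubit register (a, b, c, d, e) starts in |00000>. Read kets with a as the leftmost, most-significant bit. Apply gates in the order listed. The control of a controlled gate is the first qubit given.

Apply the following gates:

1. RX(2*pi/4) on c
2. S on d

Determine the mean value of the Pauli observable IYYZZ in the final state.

The observable IYYZZ averages to 0.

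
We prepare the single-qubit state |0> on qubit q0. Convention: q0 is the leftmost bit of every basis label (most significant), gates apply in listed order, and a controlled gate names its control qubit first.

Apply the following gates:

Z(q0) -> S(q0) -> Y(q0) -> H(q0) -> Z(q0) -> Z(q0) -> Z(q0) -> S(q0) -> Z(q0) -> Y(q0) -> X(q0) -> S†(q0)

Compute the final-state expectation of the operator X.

The expectation value of X is 1.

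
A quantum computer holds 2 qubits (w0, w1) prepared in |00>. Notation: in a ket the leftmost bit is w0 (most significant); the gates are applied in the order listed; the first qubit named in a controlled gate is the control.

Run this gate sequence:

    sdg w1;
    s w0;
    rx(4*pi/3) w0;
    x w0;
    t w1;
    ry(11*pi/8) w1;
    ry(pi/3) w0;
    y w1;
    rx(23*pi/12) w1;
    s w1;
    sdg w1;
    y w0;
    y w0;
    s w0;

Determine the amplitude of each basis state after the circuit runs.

After the circuit, the state carries amplitude -sqrt(sqrt(2)/4 + 1/2)*cos(5*pi/16)/8 + sqrt(3)*sqrt(1/2 - sqrt(2)/4)*cos(5*pi/16)/8 + 3*sqrt(1/2 - sqrt(2)/4)*sin(5*pi/16)/8 + 3*sqrt(3)*sqrt(sqrt(2)/4 + 1/2)*sin(5*pi/16)/8 - 3*sqrt(3)*I*sqrt(1/2 - sqrt(2)/4)*cos(5*pi/16)/8 + I*sqrt(1/2 - sqrt(2)/4)*sin(5*pi/16)/8 + sqrt(3)*I*sqrt(sqrt(2)/4 + 1/2)*sin(5*pi/16)/8 + 3*I*sqrt(sqrt(2)/4 + 1/2)*cos(5*pi/16)/8 on |00>, -sqrt(sqrt(2)/4 + 1/2)*sin(5*pi/16)/8 + sqrt(3)*sqrt(1/2 - sqrt(2)/4)*sin(5*pi/16)/8 + 3*sqrt(1/2 - sqrt(2)/4)*cos(5*pi/16)/8 + 3*sqrt(3)*sqrt(sqrt(2)/4 + 1/2)*cos(5*pi/16)/8 - 3*sqrt(3)*I*sqrt(1/2 - sqrt(2)/4)*sin(5*pi/16)/8 + I*sqrt(1/2 - sqrt(2)/4)*cos(5*pi/16)/8 + sqrt(3)*I*sqrt(sqrt(2)/4 + 1/2)*cos(5*pi/16)/8 + 3*I*sqrt(sqrt(2)/4 + 1/2)*sin(5*pi/16)/8 on |01>, -sqrt(3)*sqrt(sqrt(2)/4 + 1/2)*cos(5*pi/16)/8 + sqrt(3)*sqrt(1/2 - sqrt(2)/4)*sin(5*pi/16)/8 + 3*sqrt(1/2 - sqrt(2)/4)*cos(5*pi/16)/8 + 3*sqrt(sqrt(2)/4 + 1/2)*sin(5*pi/16)/8 - 3*I*sqrt(1/2 - sqrt(2)/4)*cos(5*pi/16)/8 + sqrt(3)*I*sqrt(1/2 - sqrt(2)/4)*sin(5*pi/16)/8 + sqrt(3)*I*sqrt(sqrt(2)/4 + 1/2)*cos(5*pi/16)/8 + 3*I*sqrt(sqrt(2)/4 + 1/2)*sin(5*pi/16)/8 on |10>, -sqrt(3)*sqrt(sqrt(2)/4 + 1/2)*sin(5*pi/16)/8 + sqrt(3)*sqrt(1/2 - sqrt(2)/4)*cos(5*pi/16)/8 + 3*sqrt(1/2 - sqrt(2)/4)*sin(5*pi/16)/8 + 3*sqrt(sqrt(2)/4 + 1/2)*cos(5*pi/16)/8 - 3*I*sqrt(1/2 - sqrt(2)/4)*sin(5*pi/16)/8 + sqrt(3)*I*sqrt(1/2 - sqrt(2)/4)*cos(5*pi/16)/8 + sqrt(3)*I*sqrt(sqrt(2)/4 + 1/2)*sin(5*pi/16)/8 + 3*I*sqrt(sqrt(2)/4 + 1/2)*cos(5*pi/16)/8 on |11>.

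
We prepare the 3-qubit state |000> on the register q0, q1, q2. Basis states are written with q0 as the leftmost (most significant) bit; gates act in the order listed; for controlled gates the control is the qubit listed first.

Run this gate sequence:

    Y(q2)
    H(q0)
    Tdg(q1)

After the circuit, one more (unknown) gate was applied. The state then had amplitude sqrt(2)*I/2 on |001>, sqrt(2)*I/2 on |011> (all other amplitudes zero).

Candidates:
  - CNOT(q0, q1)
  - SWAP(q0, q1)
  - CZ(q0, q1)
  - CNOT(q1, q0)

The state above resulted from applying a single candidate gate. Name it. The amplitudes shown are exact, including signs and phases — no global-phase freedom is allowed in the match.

The unique candidate consistent with the amplitudes is SWAP(q0, q1).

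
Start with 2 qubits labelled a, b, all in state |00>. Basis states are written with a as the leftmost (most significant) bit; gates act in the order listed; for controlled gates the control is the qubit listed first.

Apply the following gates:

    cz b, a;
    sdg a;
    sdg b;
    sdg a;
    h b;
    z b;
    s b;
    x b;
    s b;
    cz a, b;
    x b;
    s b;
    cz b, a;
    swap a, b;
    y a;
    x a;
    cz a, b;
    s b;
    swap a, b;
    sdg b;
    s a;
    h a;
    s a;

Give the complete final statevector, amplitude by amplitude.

After the circuit, the state carries amplitude -1/2 on |00>, -1/2 on |01>, -I/2 on |10>, -I/2 on |11>.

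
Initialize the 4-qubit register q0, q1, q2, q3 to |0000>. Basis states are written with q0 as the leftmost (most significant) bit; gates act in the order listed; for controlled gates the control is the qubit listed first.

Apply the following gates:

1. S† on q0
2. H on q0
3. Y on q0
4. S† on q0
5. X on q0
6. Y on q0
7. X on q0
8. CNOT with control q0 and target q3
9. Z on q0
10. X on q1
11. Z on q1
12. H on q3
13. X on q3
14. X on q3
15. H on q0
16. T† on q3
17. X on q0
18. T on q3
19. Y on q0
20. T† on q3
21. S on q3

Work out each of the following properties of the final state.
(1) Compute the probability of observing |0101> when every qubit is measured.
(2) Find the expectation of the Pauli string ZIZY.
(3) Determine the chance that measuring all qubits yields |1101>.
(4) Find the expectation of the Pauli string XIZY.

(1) The probability of measuring |0101> is 1/4. Key observation: the block from step 13 through step 14 cancels to the identity and can be dropped.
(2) In the final state, ZIZY has expectation sqrt(2)/2.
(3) Outcome |1101> occurs with probability 1/4.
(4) In the final state, XIZY has expectation -sqrt(2)/2.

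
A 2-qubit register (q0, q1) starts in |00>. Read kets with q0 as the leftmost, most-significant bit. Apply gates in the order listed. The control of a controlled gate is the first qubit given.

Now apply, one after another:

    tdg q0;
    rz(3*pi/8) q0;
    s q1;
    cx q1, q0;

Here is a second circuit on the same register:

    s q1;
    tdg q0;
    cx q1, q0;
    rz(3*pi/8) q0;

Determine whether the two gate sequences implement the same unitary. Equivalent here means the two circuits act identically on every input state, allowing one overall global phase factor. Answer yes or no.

No, they are not equivalent — no single phase factor reconciles the two unitaries.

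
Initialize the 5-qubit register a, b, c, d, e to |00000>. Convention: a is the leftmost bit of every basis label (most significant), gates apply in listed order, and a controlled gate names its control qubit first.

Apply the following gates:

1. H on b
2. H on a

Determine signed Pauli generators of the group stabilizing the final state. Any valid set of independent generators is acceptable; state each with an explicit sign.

The final state is stabilized by the group generated by +XIIII, +IXIII, +IIZII, +IIIZI, +IIIIZ; other independent generating sets are equally valid.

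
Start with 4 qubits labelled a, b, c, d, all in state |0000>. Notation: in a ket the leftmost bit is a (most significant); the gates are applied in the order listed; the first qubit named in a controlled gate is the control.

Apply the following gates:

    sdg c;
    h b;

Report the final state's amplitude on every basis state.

The resulting statevector has amplitude sqrt(2)/2 on |0000>, sqrt(2)/2 on |0100>, and 0 on every other basis state.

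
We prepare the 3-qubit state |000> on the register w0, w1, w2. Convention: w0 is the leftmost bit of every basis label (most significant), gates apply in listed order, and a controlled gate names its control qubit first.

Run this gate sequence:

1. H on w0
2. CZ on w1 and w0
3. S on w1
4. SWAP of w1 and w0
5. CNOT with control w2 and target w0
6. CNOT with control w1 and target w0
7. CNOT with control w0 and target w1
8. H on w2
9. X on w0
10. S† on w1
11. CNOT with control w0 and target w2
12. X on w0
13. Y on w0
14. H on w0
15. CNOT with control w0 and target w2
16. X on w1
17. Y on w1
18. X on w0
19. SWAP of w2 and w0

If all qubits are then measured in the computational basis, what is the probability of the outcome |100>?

A full measurement returns |100> with probability 1/2.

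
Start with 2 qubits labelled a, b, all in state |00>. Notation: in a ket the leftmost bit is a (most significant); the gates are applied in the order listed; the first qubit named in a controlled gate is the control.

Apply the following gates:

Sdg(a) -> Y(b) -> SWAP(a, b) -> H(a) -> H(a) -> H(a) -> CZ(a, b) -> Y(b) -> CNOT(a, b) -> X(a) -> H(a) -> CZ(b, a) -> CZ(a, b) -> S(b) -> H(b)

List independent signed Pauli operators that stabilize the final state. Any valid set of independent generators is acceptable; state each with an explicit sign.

The stabilizer group can be generated by +YZ, +ZY, among other valid generating sets. Key observation: gates 5-6 undo each other exactly, leaving only the rest of the circuit to track.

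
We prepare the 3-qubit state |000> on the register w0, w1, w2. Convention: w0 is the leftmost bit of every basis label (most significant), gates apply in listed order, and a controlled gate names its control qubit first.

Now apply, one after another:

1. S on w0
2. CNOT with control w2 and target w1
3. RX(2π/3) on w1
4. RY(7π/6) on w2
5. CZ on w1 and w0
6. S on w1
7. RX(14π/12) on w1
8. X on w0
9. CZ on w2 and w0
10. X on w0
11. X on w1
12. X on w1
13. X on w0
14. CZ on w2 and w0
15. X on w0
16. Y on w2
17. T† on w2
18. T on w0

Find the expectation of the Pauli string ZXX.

In the final state, ZXX has expectation sqrt(6)/8. Key observation: the block from step 8 through step 15 cancels to the identity and can be dropped.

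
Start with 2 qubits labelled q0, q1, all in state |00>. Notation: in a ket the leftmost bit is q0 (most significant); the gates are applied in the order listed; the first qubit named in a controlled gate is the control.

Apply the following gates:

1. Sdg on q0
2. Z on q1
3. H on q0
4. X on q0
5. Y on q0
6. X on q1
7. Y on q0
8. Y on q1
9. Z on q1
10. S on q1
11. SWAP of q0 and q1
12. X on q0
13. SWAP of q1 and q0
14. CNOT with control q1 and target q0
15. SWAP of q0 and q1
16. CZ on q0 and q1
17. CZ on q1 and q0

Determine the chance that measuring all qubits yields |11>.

The probability of measuring |11> is 1/2.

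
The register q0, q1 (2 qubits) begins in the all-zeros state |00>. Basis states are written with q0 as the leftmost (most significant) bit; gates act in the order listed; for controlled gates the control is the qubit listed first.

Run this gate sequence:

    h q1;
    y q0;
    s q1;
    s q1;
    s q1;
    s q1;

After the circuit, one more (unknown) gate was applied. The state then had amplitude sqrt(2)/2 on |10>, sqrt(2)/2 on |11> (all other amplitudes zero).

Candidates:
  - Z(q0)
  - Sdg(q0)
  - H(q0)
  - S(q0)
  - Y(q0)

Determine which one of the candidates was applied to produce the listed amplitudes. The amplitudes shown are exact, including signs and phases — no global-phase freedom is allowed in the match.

The unique candidate consistent with the amplitudes is Sdg(q0). Key observation: the block from step 3 through step 6 cancels to the identity and can be dropped.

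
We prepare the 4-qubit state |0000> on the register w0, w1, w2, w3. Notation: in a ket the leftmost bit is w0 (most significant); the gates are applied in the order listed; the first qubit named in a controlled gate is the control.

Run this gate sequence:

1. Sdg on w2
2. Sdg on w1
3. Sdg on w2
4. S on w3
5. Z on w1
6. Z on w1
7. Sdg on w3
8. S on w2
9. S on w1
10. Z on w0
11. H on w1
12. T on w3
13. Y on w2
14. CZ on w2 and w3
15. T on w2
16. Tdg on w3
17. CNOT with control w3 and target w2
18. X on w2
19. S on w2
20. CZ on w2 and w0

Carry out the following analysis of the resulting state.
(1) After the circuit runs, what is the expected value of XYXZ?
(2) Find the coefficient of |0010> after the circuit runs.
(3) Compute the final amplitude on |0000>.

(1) The observable XYXZ averages to 0. Key observation: steps 2-9 multiply out to the identity, so the circuit reduces to the remaining gates.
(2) The final state's coefficient on |0010> equals 0.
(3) The final state's coefficient on |0000> equals sqrt(2)*exp(3*I*pi/4)/2.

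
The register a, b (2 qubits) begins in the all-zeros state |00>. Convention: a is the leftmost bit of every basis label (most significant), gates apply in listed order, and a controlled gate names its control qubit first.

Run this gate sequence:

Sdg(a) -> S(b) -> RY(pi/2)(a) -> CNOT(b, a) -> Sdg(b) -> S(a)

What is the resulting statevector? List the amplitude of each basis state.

The resulting statevector has amplitude sqrt(2)/2 on |00>, 0 on |01>, sqrt(2)*I/2 on |10>, 0 on |11>.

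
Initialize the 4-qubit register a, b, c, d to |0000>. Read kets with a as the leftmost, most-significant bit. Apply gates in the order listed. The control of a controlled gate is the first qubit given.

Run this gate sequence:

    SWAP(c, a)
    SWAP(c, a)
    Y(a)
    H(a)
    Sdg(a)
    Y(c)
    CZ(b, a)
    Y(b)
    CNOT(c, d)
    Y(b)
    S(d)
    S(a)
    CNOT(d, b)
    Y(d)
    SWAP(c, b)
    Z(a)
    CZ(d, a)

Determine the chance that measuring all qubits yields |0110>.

A full measurement returns |0110> with probability 1/2.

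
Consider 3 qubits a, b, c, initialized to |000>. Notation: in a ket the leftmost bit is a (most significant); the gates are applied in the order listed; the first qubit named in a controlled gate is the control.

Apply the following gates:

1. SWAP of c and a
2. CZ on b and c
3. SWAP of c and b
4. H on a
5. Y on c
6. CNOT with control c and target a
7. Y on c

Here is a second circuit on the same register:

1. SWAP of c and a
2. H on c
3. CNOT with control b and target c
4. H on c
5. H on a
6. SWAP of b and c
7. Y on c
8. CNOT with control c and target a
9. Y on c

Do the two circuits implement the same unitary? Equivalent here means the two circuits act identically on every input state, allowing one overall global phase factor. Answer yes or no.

Yes — the two circuits implement the same unitary up to a global phase.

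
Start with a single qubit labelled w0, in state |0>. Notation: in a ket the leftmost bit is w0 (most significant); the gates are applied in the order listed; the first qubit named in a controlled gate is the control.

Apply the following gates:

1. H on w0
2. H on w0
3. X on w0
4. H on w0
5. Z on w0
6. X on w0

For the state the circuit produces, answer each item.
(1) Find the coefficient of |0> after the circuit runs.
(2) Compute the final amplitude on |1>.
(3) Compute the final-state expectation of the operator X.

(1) The amplitude on |0> is sqrt(2)/2. Key observation: steps 2-5 multiply out to the identity, so the circuit reduces to the remaining gates.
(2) |1> carries amplitude sqrt(2)/2 in the final state.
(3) The expectation value of X is 1.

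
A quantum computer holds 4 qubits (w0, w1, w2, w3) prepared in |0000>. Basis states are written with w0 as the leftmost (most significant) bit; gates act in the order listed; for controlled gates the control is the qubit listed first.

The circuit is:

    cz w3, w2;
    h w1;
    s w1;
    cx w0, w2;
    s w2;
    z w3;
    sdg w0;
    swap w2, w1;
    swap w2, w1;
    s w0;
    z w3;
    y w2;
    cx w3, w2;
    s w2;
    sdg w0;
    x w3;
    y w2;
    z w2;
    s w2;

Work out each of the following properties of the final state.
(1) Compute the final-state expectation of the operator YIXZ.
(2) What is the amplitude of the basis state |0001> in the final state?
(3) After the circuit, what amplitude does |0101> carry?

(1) The observable YIXZ averages to 0.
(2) The amplitude on |0001> is sqrt(2)*I/2.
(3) The amplitude on |0101> is -sqrt(2)/2.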